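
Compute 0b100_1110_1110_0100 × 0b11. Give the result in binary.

Multiply each base-2 digit by 3, carrying:
  0×3 = 0 → write 0
  0×3 = 0 → write 0
  1×3 = 3 → write 1 carry 1
  0×3+1 = 1 → write 1
  0×3 = 0 → write 0
  1×3 = 3 → write 1 carry 1
  1×3+1 = 4 → write 0 carry 2
  1×3+2 = 5 → write 1 carry 2
  0×3+2 = 2 → write 0 carry 1
  1×3+1 = 4 → write 0 carry 2
  1×3+2 = 5 → write 1 carry 2
  1×3+2 = 5 → write 1 carry 2
  0×3+2 = 2 → write 0 carry 1
  0×3+1 = 1 → write 1
  1×3 = 3 → write 1 carry 1
  remaining carry: 1

0b1110110010101100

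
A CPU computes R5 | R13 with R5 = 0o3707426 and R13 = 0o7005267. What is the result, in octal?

0o7707667

OR each oct digit independently (no carries):
  3|7=7, 7|0=7, 0|0=0, 7|5=7, 4|2=6, 2|6=6, 6|7=7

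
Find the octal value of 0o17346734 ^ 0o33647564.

0o24501250

XOR each oct digit independently (no carries):
  1^3=2, 7^3=4, 3^6=5, 4^4=0, 6^7=1, 7^5=2, 3^6=5, 4^4=0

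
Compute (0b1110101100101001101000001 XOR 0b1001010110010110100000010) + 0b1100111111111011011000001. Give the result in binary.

First 0b1110101100101001101000001 XOR 0b1001010110010110100000010 = 0b0111111010111111001000011.
Add column by column in base 2, right to left:
  1+1 = 0 carry 1
  1+0+1 = 0 carry 1
  0+0+1 = 1
  0+0 = 0
  0+0 = 0
  0+0 = 0
  1+1 = 0 carry 1
  0+1+1 = 0 carry 1
  0+0+1 = 1
  1+1 = 0 carry 1
  1+1+1 = 1 carry 1
  1+0+1 = 0 carry 1
  1+1+1 = 1 carry 1
  1+1+1 = 1 carry 1
  1+1+1 = 1 carry 1
  0+1+1 = 0 carry 1
  1+1+1 = 1 carry 1
  0+1+1 = 0 carry 1
  1+1+1 = 1 carry 1
  1+1+1 = 1 carry 1
  1+1+1 = 1 carry 1
  1+0+1 = 0 carry 1
  1+0+1 = 0 carry 1
  1+1+1 = 1 carry 1
  0+1+1 = 0 carry 1
  final carry 1

0b10100111010111010100000100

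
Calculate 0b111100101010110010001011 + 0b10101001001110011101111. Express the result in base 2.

Add column by column in base 2, right to left:
  1+1 = 0 carry 1
  1+1+1 = 1 carry 1
  0+1+1 = 0 carry 1
  1+1+1 = 1 carry 1
  0+0+1 = 1
  0+1 = 1
  0+1 = 1
  1+1 = 0 carry 1
  0+0+1 = 1
  0+0 = 0
  1+1 = 0 carry 1
  1+1+1 = 1 carry 1
  0+1+1 = 0 carry 1
  1+0+1 = 0 carry 1
  0+0+1 = 1
  1+1 = 0 carry 1
  0+0+1 = 1
  1+0 = 1
  0+1 = 1
  0+0 = 0
  1+1 = 0 carry 1
  1+0+1 = 0 carry 1
  1+1+1 = 1 carry 1
  1+0+1 = 0 carry 1
  final carry 1

0b1010001110100100101111010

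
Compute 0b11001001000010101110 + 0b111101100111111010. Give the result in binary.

0b100000110101010101000

Add column by column in base 2, right to left:
  0+0 = 0
  1+1 = 0 carry 1
  1+0+1 = 0 carry 1
  1+1+1 = 1 carry 1
  0+1+1 = 0 carry 1
  1+1+1 = 1 carry 1
  0+1+1 = 0 carry 1
  1+1+1 = 1 carry 1
  0+1+1 = 0 carry 1
  0+0+1 = 1
  0+0 = 0
  0+1 = 1
  1+1 = 0 carry 1
  0+0+1 = 1
  0+1 = 1
  1+1 = 0 carry 1
  0+1+1 = 0 carry 1
  0+1+1 = 0 carry 1
  1+0+1 = 0 carry 1
  1+0+1 = 0 carry 1
  final carry 1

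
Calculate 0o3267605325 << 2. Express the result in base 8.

2 bits is not a whole number of base-8 digits; in binary: 11010110111110000101011010101 << 2 = 1101011011111000010101101010100.

0o15337025524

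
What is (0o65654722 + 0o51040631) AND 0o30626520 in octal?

0o30604500

Add column by column in base 8, right to left:
  2+1 = 3
  2+3 = 5
  7+6 = 5 carry 1
  4+0+1 = 5
  5+4 = 1 carry 1
  6+0+1 = 7
  5+1 = 6
  6+5 = 3 carry 1
  final carry 1
Sum = 0o136715553; now AND with 0o30626520:
  1&0=0, 3&3=3, 6&0=0, 7&6=6, 1&2=0, 5&6=4, 5&5=5, 5&2=0, 3&0=0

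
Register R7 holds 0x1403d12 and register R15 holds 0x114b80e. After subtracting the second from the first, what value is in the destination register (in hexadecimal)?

0x2b8504

Subtract column by column in base 16:
  2-e → 4 (borrow)
  1-0-1 → 0
  d-8 → 5
  3-b → 8 (borrow)
  0-4-1 → b (borrow)
  4-1-1 → 2
  1-1 → 0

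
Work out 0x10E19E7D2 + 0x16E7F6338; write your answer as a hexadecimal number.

0x27C994B0A

Add column by column in base 16, right to left:
  2+8 = A
  D+3 = 0 carry 1
  7+3+1 = B
  E+6 = 4 carry 1
  9+F+1 = 9 carry 1
  1+7+1 = 9
  E+E = C carry 1
  0+6+1 = 7
  1+1 = 2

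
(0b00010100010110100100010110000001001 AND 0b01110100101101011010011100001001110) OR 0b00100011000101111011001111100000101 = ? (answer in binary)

0b110111000101111011011111100001101

0b00010100010110100100010110000001001 AND 0b01110100101101011010011100001001110 = 0b00010100000100000000010100000001000.
Then OR with 0b00100011000101111011001111100000101.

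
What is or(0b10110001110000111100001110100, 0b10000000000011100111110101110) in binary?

0b10110001110011111111111111110

OR bit by bit (1 where either bit is 1):
  10110001110000111100001110100
| 10000000000011100111110101110
= 10110001110011111111111111110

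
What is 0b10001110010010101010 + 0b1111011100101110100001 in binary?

0b10001101011000001001011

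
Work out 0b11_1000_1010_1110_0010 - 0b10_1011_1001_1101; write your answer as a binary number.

Subtract column by column in base 2:
  0-1 → 1 (borrow)
  1-0-1 → 0
  0-1 → 1 (borrow)
  0-1-1 → 0 (borrow)
  0-1-1 → 0 (borrow)
  1-0-1 → 0
  1-0 → 1
  1-1 → 0
  0-1 → 1 (borrow)
  1-1-1 → 1 (borrow)
  0-0-1 → 1 (borrow)
  1-1-1 → 1 (borrow)
  0-0-1 → 1 (borrow)
  0-1-1 → 0 (borrow)
  0-0-1 → 1 (borrow)
  1-0-1 → 0
  1-0 → 1
  1-0 → 1

0b110101111101000101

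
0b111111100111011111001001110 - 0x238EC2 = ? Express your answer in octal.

0o764027614

0b111111100111011111001001110 = 0o774737116 in octal.
0x238EC2 = 0o10707302 in octal.
Subtract column by column in base 8:
  6-2 → 4
  1-0 → 1
  1-3 → 6 (borrow)
  7-7-1 → 7 (borrow)
  3-0-1 → 2
  7-7 → 0
  4-0 → 4
  7-1 → 6
  7-0 → 7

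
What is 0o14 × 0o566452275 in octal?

Multiply each base-8 digit by 12, carrying:
  5×12 = 60 → write 4 carry 7
  7×12+7 = 91 → write 3 carry 11
  2×12+11 = 35 → write 3 carry 4
  2×12+4 = 28 → write 4 carry 3
  5×12+3 = 63 → write 7 carry 7
  4×12+7 = 55 → write 7 carry 6
  6×12+6 = 78 → write 6 carry 9
  6×12+9 = 81 → write 1 carry 10
  5×12+10 = 70 → write 6 carry 8
  remaining carry: 10

0o10616774334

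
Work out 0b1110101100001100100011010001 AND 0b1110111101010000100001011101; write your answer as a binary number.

AND bit by bit (1 only where both bits are 1):
  1110101100001100100011010001
& 1110111101010000100001011101
= 1110101100000000100001010001

0b1110101100000000100001010001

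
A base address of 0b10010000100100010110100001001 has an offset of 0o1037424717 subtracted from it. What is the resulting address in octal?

0o1145001472

0b10010000100100010110100001001 = 0o2204426411 in octal.
Subtract column by column in base 8:
  1-7 → 2 (borrow)
  1-1-1 → 7 (borrow)
  4-7-1 → 4 (borrow)
  6-4-1 → 1
  2-2 → 0
  4-4 → 0
  4-7 → 5 (borrow)
  0-3-1 → 4 (borrow)
  2-0-1 → 1
  2-1 → 1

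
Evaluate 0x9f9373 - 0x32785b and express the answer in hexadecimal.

Subtract column by column in base 16:
  3-b → 8 (borrow)
  7-5-1 → 1
  3-8 → b (borrow)
  9-7-1 → 1
  f-2 → d
  9-3 → 6

0x6d1b18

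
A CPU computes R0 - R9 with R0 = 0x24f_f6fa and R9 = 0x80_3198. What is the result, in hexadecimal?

0x1cfc562

Subtract column by column in base 16:
  a-8 → 2
  f-9 → 6
  6-1 → 5
  f-3 → c
  f-0 → f
  4-8 → c (borrow)
  2-0-1 → 1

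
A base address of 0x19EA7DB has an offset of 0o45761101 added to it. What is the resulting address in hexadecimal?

0o45761101 = 0x97E241 in hexadecimal.
Add column by column in base 16, right to left:
  B+1 = C
  D+4 = 1 carry 1
  7+2+1 = A
  A+E = 8 carry 1
  E+7+1 = 6 carry 1
  9+9+1 = 3 carry 1
  1+0+1 = 2

0x2368A1C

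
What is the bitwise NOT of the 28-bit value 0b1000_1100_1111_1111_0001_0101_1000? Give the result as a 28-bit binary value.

0b0111001100000000111010100111

Invert each bit: 1000110011111111000101011000 → 0111001100000000111010100111.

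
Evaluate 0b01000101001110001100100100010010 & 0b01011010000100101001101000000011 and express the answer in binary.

0b01000000000100001000100000000010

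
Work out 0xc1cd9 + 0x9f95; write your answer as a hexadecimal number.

0xcbc6e

Add column by column in base 16, right to left:
  9+5 = e
  d+9 = 6 carry 1
  c+f+1 = c carry 1
  1+9+1 = b
  c+0 = c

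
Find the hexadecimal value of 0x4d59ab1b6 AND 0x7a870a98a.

AND each hex digit independently (no carries):
  4&7=4, d&a=8, 5&8=0, 9&7=1, a&0=0, b&a=a, 1&9=1, b&8=8, 6&a=2

0x48010a182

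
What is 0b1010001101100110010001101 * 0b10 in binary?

0b10100011011001100100011010

Multiply each base-2 digit by 2, carrying:
  1×2 = 2 → write 0 carry 1
  0×2+1 = 1 → write 1
  1×2 = 2 → write 0 carry 1
  1×2+1 = 3 → write 1 carry 1
  0×2+1 = 1 → write 1
  0×2 = 0 → write 0
  0×2 = 0 → write 0
  1×2 = 2 → write 0 carry 1
  0×2+1 = 1 → write 1
  0×2 = 0 → write 0
  1×2 = 2 → write 0 carry 1
  1×2+1 = 3 → write 1 carry 1
  0×2+1 = 1 → write 1
  0×2 = 0 → write 0
  1×2 = 2 → write 0 carry 1
  1×2+1 = 3 → write 1 carry 1
  0×2+1 = 1 → write 1
  1×2 = 2 → write 0 carry 1
  1×2+1 = 3 → write 1 carry 1
  0×2+1 = 1 → write 1
  0×2 = 0 → write 0
  0×2 = 0 → write 0
  1×2 = 2 → write 0 carry 1
  0×2+1 = 1 → write 1
  1×2 = 2 → write 0 carry 1
  remaining carry: 1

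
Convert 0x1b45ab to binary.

Expand each hex digit to 4 bits: 1=0001 b=1011 4=0100 5=0101 a=1010 b=1011.

0b110110100010110101011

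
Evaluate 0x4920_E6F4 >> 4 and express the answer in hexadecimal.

Shifting right by 4 bits = 1 hex digit: drop the last 1.

0x4920E6F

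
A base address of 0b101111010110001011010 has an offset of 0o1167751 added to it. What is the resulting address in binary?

0b111001001110001000011

0o1167751 = 0b1001110111111101001 in binary.
Add column by column in base 2, right to left:
  0+1 = 1
  1+0 = 1
  0+0 = 0
  1+1 = 0 carry 1
  1+0+1 = 0 carry 1
  0+1+1 = 0 carry 1
  1+1+1 = 1 carry 1
  0+1+1 = 0 carry 1
  0+1+1 = 0 carry 1
  0+1+1 = 0 carry 1
  1+1+1 = 1 carry 1
  1+1+1 = 1 carry 1
  0+0+1 = 1
  1+1 = 0 carry 1
  0+1+1 = 0 carry 1
  1+1+1 = 1 carry 1
  1+0+1 = 0 carry 1
  1+0+1 = 0 carry 1
  1+1+1 = 1 carry 1
  0+0+1 = 1
  1+0 = 1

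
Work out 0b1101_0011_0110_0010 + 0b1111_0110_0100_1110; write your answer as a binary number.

0b11100100110110000

Add column by column in base 2, right to left:
  0+0 = 0
  1+1 = 0 carry 1
  0+1+1 = 0 carry 1
  0+1+1 = 0 carry 1
  0+0+1 = 1
  1+0 = 1
  1+1 = 0 carry 1
  0+0+1 = 1
  1+0 = 1
  1+1 = 0 carry 1
  0+1+1 = 0 carry 1
  0+0+1 = 1
  1+1 = 0 carry 1
  0+1+1 = 0 carry 1
  1+1+1 = 1 carry 1
  1+1+1 = 1 carry 1
  final carry 1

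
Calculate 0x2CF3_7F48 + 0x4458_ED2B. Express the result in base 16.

0x714C6C73

Add column by column in base 16, right to left:
  8+B = 3 carry 1
  4+2+1 = 7
  F+D = C carry 1
  7+E+1 = 6 carry 1
  3+8+1 = C
  F+5 = 4 carry 1
  C+4+1 = 1 carry 1
  2+4+1 = 7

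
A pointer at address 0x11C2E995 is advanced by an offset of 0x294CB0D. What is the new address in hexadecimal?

0x1457B4A2

Add column by column in base 16, right to left:
  5+D = 2 carry 1
  9+0+1 = A
  9+B = 4 carry 1
  E+C+1 = B carry 1
  2+4+1 = 7
  C+9 = 5 carry 1
  1+2+1 = 4
  1+0 = 1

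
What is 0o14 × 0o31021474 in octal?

0o454323320

Multiply each base-8 digit by 12, carrying:
  4×12 = 48 → write 0 carry 6
  7×12+6 = 90 → write 2 carry 11
  4×12+11 = 59 → write 3 carry 7
  1×12+7 = 19 → write 3 carry 2
  2×12+2 = 26 → write 2 carry 3
  0×12+3 = 3 → write 3
  1×12 = 12 → write 4 carry 1
  3×12+1 = 37 → write 5 carry 4
  remaining carry: 4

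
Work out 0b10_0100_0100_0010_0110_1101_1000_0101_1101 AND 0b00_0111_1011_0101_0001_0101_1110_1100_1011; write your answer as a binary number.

0b0001000000000000000101100001001001

AND bit by bit (1 only where both bits are 1):
  1001000100001001101101100001011101
& 0001111011010100010101111011001011
= 0001000000000000000101100001001001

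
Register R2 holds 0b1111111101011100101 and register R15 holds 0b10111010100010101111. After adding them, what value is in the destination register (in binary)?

0b100111010001110010100

Add column by column in base 2, right to left:
  1+1 = 0 carry 1
  0+1+1 = 0 carry 1
  1+1+1 = 1 carry 1
  0+1+1 = 0 carry 1
  0+0+1 = 1
  1+1 = 0 carry 1
  1+0+1 = 0 carry 1
  1+1+1 = 1 carry 1
  0+0+1 = 1
  1+0 = 1
  0+0 = 0
  1+1 = 0 carry 1
  1+0+1 = 0 carry 1
  1+1+1 = 1 carry 1
  1+0+1 = 0 carry 1
  1+1+1 = 1 carry 1
  1+1+1 = 1 carry 1
  1+1+1 = 1 carry 1
  1+0+1 = 0 carry 1
  0+1+1 = 0 carry 1
  final carry 1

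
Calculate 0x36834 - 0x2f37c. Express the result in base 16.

0x74b8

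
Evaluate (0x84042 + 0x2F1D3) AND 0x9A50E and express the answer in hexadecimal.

Add column by column in base 16, right to left:
  2+3 = 5
  4+D = 1 carry 1
  0+1+1 = 2
  4+F = 3 carry 1
  8+2+1 = B
Sum = 0xB3215; now AND with 0x9A50E:
  B&9=9, 3&A=2, 2&5=0, 1&0=0, 5&E=4

0x92004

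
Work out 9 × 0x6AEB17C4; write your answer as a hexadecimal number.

0x3C243D5E4

Multiply each base-16 digit by 9, carrying:
  4×9 = 36 → write 4 carry 2
  C×9+2 = 110 → write E carry 6
  7×9+6 = 69 → write 5 carry 4
  1×9+4 = 13 → write D
  B×9 = 99 → write 3 carry 6
  E×9+6 = 132 → write 4 carry 8
  A×9+8 = 98 → write 2 carry 6
  6×9+6 = 60 → write C carry 3
  remaining carry: 3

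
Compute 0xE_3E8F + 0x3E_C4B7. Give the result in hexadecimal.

Add column by column in base 16, right to left:
  F+7 = 6 carry 1
  8+B+1 = 4 carry 1
  E+4+1 = 3 carry 1
  3+C+1 = 0 carry 1
  E+E+1 = D carry 1
  0+3+1 = 4

0x4D0346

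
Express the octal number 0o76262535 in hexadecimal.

Each octal digit is 3 bits: 7=111 6=110 2=010 6=110 2=010 5=101 3=011 5=101.
Group the bits into nibbles: 1111 1001 0110 0101 0101 1101 → F9655D.

0xF9655D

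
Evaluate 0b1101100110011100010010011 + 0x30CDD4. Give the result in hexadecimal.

0b1101100110011100010010011 = 0x1B33893 in hexadecimal.
Add column by column in base 16, right to left:
  3+4 = 7
  9+D = 6 carry 1
  8+D+1 = 6 carry 1
  3+C+1 = 0 carry 1
  3+0+1 = 4
  B+3 = E
  1+0 = 1

0x1E40667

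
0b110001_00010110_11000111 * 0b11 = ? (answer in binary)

0b100100110100010001010101

Multiply each base-2 digit by 3, carrying:
  1×3 = 3 → write 1 carry 1
  1×3+1 = 4 → write 0 carry 2
  1×3+2 = 5 → write 1 carry 2
  0×3+2 = 2 → write 0 carry 1
  0×3+1 = 1 → write 1
  0×3 = 0 → write 0
  1×3 = 3 → write 1 carry 1
  1×3+1 = 4 → write 0 carry 2
  0×3+2 = 2 → write 0 carry 1
  1×3+1 = 4 → write 0 carry 2
  1×3+2 = 5 → write 1 carry 2
  0×3+2 = 2 → write 0 carry 1
  1×3+1 = 4 → write 0 carry 2
  0×3+2 = 2 → write 0 carry 1
  0×3+1 = 1 → write 1
  0×3 = 0 → write 0
  1×3 = 3 → write 1 carry 1
  0×3+1 = 1 → write 1
  0×3 = 0 → write 0
  0×3 = 0 → write 0
  1×3 = 3 → write 1 carry 1
  1×3+1 = 4 → write 0 carry 2
  remaining carry: 10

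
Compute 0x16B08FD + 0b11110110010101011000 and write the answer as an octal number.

0o136467125

0x16B08FD = 0o132604375 in octal.
0b11110110010101011000 = 0o3662530 in octal.
Add column by column in base 8, right to left:
  5+0 = 5
  7+3 = 2 carry 1
  3+5+1 = 1 carry 1
  4+2+1 = 7
  0+6 = 6
  6+6 = 4 carry 1
  2+3+1 = 6
  3+0 = 3
  1+0 = 1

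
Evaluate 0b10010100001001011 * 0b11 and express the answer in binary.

Multiply each base-2 digit by 3, carrying:
  1×3 = 3 → write 1 carry 1
  1×3+1 = 4 → write 0 carry 2
  0×3+2 = 2 → write 0 carry 1
  1×3+1 = 4 → write 0 carry 2
  0×3+2 = 2 → write 0 carry 1
  0×3+1 = 1 → write 1
  1×3 = 3 → write 1 carry 1
  0×3+1 = 1 → write 1
  0×3 = 0 → write 0
  0×3 = 0 → write 0
  0×3 = 0 → write 0
  1×3 = 3 → write 1 carry 1
  0×3+1 = 1 → write 1
  1×3 = 3 → write 1 carry 1
  0×3+1 = 1 → write 1
  0×3 = 0 → write 0
  1×3 = 3 → write 1 carry 1
  remaining carry: 1

0b110111100011100001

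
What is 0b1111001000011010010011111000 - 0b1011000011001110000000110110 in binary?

0b100000101001100010011000010

Subtract column by column in base 2:
  0-0 → 0
  0-1 → 1 (borrow)
  0-1-1 → 0 (borrow)
  1-0-1 → 0
  1-1 → 0
  1-1 → 0
  1-0 → 1
  1-0 → 1
  0-0 → 0
  0-0 → 0
  1-0 → 1
  0-0 → 0
  0-0 → 0
  1-1 → 0
  0-1 → 1 (borrow)
  1-1-1 → 1 (borrow)
  1-0-1 → 0
  0-0 → 0
  0-1 → 1 (borrow)
  0-1-1 → 0 (borrow)
  0-0-1 → 1 (borrow)
  1-0-1 → 0
  0-0 → 0
  0-0 → 0
  1-1 → 0
  1-1 → 0
  1-0 → 1
  1-1 → 0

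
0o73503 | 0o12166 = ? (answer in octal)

0o73567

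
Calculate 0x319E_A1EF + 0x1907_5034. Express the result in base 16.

0x4AA5F223

Add column by column in base 16, right to left:
  F+4 = 3 carry 1
  E+3+1 = 2 carry 1
  1+0+1 = 2
  A+5 = F
  E+7 = 5 carry 1
  9+0+1 = A
  1+9 = A
  3+1 = 4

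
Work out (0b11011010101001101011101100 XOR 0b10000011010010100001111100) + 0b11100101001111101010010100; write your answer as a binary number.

0b100111111001010110100100100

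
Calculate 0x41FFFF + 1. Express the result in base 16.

0x420000

The trailing 4 digits are F (max in base 16), so adding 1 cascades: they roll to 0 and the next digit up increments.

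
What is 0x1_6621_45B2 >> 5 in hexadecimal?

5 bits is not a whole number of base-16 digits; in binary: 101100110001000010100010110110010 >> 5 = 1011001100010000101000101101.

0xB310A2D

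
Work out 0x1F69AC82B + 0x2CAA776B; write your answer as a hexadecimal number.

0x223453F96

Add column by column in base 16, right to left:
  B+B = 6 carry 1
  2+6+1 = 9
  8+7 = F
  C+7 = 3 carry 1
  A+A+1 = 5 carry 1
  9+A+1 = 4 carry 1
  6+C+1 = 3 carry 1
  F+2+1 = 2 carry 1
  1+0+1 = 2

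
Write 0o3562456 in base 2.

Each octal digit is 3 bits: 3=011 5=101 6=110 2=010 4=100 5=101 6=110.

0b11101110010100101110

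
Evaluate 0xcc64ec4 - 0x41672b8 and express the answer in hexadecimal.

0x8afdc0c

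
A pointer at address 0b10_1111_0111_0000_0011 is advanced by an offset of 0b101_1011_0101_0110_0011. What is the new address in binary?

Add column by column in base 2, right to left:
  1+1 = 0 carry 1
  1+1+1 = 1 carry 1
  0+0+1 = 1
  0+0 = 0
  0+0 = 0
  0+1 = 1
  0+1 = 1
  0+0 = 0
  1+1 = 0 carry 1
  1+0+1 = 0 carry 1
  1+1+1 = 1 carry 1
  0+0+1 = 1
  1+1 = 0 carry 1
  1+1+1 = 1 carry 1
  1+0+1 = 0 carry 1
  1+1+1 = 1 carry 1
  0+1+1 = 0 carry 1
  1+0+1 = 0 carry 1
  0+1+1 = 0 carry 1
  final carry 1

0b10001010110001100110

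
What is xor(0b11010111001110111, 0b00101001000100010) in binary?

0b11111110001010101

XOR bit by bit (1 where the bits differ):
  11010111001110111
^ 00101001000100010
= 11111110001010101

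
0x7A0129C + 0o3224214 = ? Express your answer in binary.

0x7A0129C = 0b111101000000001001010011100 in binary.
0o3224214 = 0b11010010100010001100 in binary.
Add column by column in base 2, right to left:
  0+0 = 0
  0+0 = 0
  1+1 = 0 carry 1
  1+1+1 = 1 carry 1
  1+0+1 = 0 carry 1
  0+0+1 = 1
  0+0 = 0
  1+1 = 0 carry 1
  0+0+1 = 1
  1+0 = 1
  0+0 = 0
  0+1 = 1
  1+0 = 1
  0+1 = 1
  0+0 = 0
  0+0 = 0
  0+1 = 1
  0+0 = 0
  0+1 = 1
  0+1 = 1
  0+0 = 0
  1+0 = 1
  0+0 = 0
  1+0 = 1
  1+0 = 1
  1+0 = 1
  1+0 = 1

0b111101011010011101100101000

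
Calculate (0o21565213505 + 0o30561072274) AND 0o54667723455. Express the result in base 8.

0o50246302001

Add column by column in base 8, right to left:
  5+4 = 1 carry 1
  0+7+1 = 0 carry 1
  5+2+1 = 0 carry 1
  3+2+1 = 6
  1+7 = 0 carry 1
  2+0+1 = 3
  5+1 = 6
  6+6 = 4 carry 1
  5+5+1 = 3 carry 1
  1+0+1 = 2
  2+3 = 5
Sum = 0o52346306001; now AND with 0o54667723455:
  5&5=5, 2&4=0, 3&6=2, 4&6=4, 6&7=6, 3&7=3, 0&2=0, 6&3=2, 0&4=0, 0&5=0, 1&5=1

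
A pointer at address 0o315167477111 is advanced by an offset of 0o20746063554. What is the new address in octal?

0o336135562665

Add column by column in base 8, right to left:
  1+4 = 5
  1+5 = 6
  1+5 = 6
  7+3 = 2 carry 1
  7+6+1 = 6 carry 1
  4+0+1 = 5
  7+6 = 5 carry 1
  6+4+1 = 3 carry 1
  1+7+1 = 1 carry 1
  5+0+1 = 6
  1+2 = 3
  3+0 = 3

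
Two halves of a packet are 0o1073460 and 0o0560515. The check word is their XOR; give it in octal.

XOR each oct digit independently (no carries):
  1^0=1, 0^5=5, 7^6=1, 3^0=3, 4^5=1, 6^1=7, 0^5=5

0o1513175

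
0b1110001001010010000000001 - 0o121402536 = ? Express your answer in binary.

0o121402536 = 0b1010001100000010101011110 in binary.
Subtract column by column in base 2:
  1-0 → 1
  0-1 → 1 (borrow)
  0-1-1 → 0 (borrow)
  0-1-1 → 0 (borrow)
  0-1-1 → 0 (borrow)
  0-0-1 → 1 (borrow)
  0-1-1 → 0 (borrow)
  0-0-1 → 1 (borrow)
  0-1-1 → 0 (borrow)
  0-0-1 → 1 (borrow)
  1-1-1 → 1 (borrow)
  0-0-1 → 1 (borrow)
  0-0-1 → 1 (borrow)
  1-0-1 → 0
  0-0 → 0
  1-0 → 1
  0-0 → 0
  0-1 → 1 (borrow)
  1-1-1 → 1 (borrow)
  0-0-1 → 1 (borrow)
  0-0-1 → 1 (borrow)
  0-0-1 → 1 (borrow)
  1-1-1 → 1 (borrow)
  1-0-1 → 0
  1-1 → 0

0b11111101001111010100011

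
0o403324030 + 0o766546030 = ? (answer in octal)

Add column by column in base 8, right to left:
  0+0 = 0
  3+3 = 6
  0+0 = 0
  4+6 = 2 carry 1
  2+4+1 = 7
  3+5 = 0 carry 1
  3+6+1 = 2 carry 1
  0+6+1 = 7
  4+7 = 3 carry 1
  final carry 1

0o1372072060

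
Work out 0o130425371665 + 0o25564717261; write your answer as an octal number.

0o156212311146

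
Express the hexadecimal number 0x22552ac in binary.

Expand each hex digit to 4 bits: 2=0010 2=0010 5=0101 5=0101 2=0010 a=1010 c=1100.

0b10001001010101001010101100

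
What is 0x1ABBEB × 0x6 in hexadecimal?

Multiply each base-16 digit by 6, carrying:
  B×6 = 66 → write 2 carry 4
  E×6+4 = 88 → write 8 carry 5
  B×6+5 = 71 → write 7 carry 4
  B×6+4 = 70 → write 6 carry 4
  A×6+4 = 64 → write 0 carry 4
  1×6+4 = 10 → write A

0xA06782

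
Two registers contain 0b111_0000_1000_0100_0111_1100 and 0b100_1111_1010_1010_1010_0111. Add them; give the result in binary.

0b110000000010111100100011

Add column by column in base 2, right to left:
  0+1 = 1
  0+1 = 1
  1+1 = 0 carry 1
  1+0+1 = 0 carry 1
  1+0+1 = 0 carry 1
  1+1+1 = 1 carry 1
  1+0+1 = 0 carry 1
  0+1+1 = 0 carry 1
  0+0+1 = 1
  0+1 = 1
  1+0 = 1
  0+1 = 1
  0+0 = 0
  0+1 = 1
  0+0 = 0
  1+1 = 0 carry 1
  0+1+1 = 0 carry 1
  0+1+1 = 0 carry 1
  0+1+1 = 0 carry 1
  0+1+1 = 0 carry 1
  1+0+1 = 0 carry 1
  1+0+1 = 0 carry 1
  1+1+1 = 1 carry 1
  final carry 1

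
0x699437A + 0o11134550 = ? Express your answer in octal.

0x699437A = 0o646241572 in octal.
Add column by column in base 8, right to left:
  2+0 = 2
  7+5 = 4 carry 1
  5+5+1 = 3 carry 1
  1+4+1 = 6
  4+3 = 7
  2+1 = 3
  6+1 = 7
  4+1 = 5
  6+0 = 6

0o657376342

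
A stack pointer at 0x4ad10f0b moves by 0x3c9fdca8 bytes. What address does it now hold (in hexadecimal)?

0x8770ebb3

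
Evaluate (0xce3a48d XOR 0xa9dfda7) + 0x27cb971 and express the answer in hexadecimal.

0x8fb129b

First 0xce3a48d XOR 0xa9dfda7 = 0x67e592a.
Add column by column in base 16, right to left:
  a+1 = b
  2+7 = 9
  9+9 = 2 carry 1
  5+b+1 = 1 carry 1
  e+c+1 = b carry 1
  7+7+1 = f
  6+2 = 8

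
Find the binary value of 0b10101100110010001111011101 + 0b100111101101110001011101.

0b11010100100000000000111010

Add column by column in base 2, right to left:
  1+1 = 0 carry 1
  0+0+1 = 1
  1+1 = 0 carry 1
  1+1+1 = 1 carry 1
  1+1+1 = 1 carry 1
  0+0+1 = 1
  1+1 = 0 carry 1
  1+0+1 = 0 carry 1
  1+0+1 = 0 carry 1
  1+0+1 = 0 carry 1
  0+1+1 = 0 carry 1
  0+1+1 = 0 carry 1
  0+1+1 = 0 carry 1
  1+0+1 = 0 carry 1
  0+1+1 = 0 carry 1
  0+1+1 = 0 carry 1
  1+0+1 = 0 carry 1
  1+1+1 = 1 carry 1
  0+1+1 = 0 carry 1
  0+1+1 = 0 carry 1
  1+1+1 = 1 carry 1
  1+0+1 = 0 carry 1
  0+0+1 = 1
  1+1 = 0 carry 1
  0+0+1 = 1
  1+0 = 1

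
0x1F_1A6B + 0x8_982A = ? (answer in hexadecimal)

Add column by column in base 16, right to left:
  B+A = 5 carry 1
  6+2+1 = 9
  A+8 = 2 carry 1
  1+9+1 = B
  F+8 = 7 carry 1
  1+0+1 = 2

0x27B295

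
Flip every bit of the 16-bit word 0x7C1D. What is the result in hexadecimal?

Each hex digit d becomes F−d:
  7→8, C→3, 1→E, D→2

0x83E2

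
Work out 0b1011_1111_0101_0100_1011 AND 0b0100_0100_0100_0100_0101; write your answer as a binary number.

AND bit by bit (1 only where both bits are 1):
  10111111010101001011
& 01000100010001000101
= 00000100010001000001

0b00000100010001000001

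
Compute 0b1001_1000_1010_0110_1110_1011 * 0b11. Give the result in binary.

0b1110010011111010011000001

Multiply each base-2 digit by 3, carrying:
  1×3 = 3 → write 1 carry 1
  1×3+1 = 4 → write 0 carry 2
  0×3+2 = 2 → write 0 carry 1
  1×3+1 = 4 → write 0 carry 2
  0×3+2 = 2 → write 0 carry 1
  1×3+1 = 4 → write 0 carry 2
  1×3+2 = 5 → write 1 carry 2
  1×3+2 = 5 → write 1 carry 2
  0×3+2 = 2 → write 0 carry 1
  1×3+1 = 4 → write 0 carry 2
  1×3+2 = 5 → write 1 carry 2
  0×3+2 = 2 → write 0 carry 1
  0×3+1 = 1 → write 1
  1×3 = 3 → write 1 carry 1
  0×3+1 = 1 → write 1
  1×3 = 3 → write 1 carry 1
  0×3+1 = 1 → write 1
  0×3 = 0 → write 0
  0×3 = 0 → write 0
  1×3 = 3 → write 1 carry 1
  1×3+1 = 4 → write 0 carry 2
  0×3+2 = 2 → write 0 carry 1
  0×3+1 = 1 → write 1
  1×3 = 3 → write 1 carry 1
  remaining carry: 1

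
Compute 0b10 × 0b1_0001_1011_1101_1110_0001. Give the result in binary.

Multiply each base-2 digit by 2, carrying:
  1×2 = 2 → write 0 carry 1
  0×2+1 = 1 → write 1
  0×2 = 0 → write 0
  0×2 = 0 → write 0
  0×2 = 0 → write 0
  1×2 = 2 → write 0 carry 1
  1×2+1 = 3 → write 1 carry 1
  1×2+1 = 3 → write 1 carry 1
  1×2+1 = 3 → write 1 carry 1
  0×2+1 = 1 → write 1
  1×2 = 2 → write 0 carry 1
  1×2+1 = 3 → write 1 carry 1
  1×2+1 = 3 → write 1 carry 1
  1×2+1 = 3 → write 1 carry 1
  0×2+1 = 1 → write 1
  1×2 = 2 → write 0 carry 1
  1×2+1 = 3 → write 1 carry 1
  0×2+1 = 1 → write 1
  0×2 = 0 → write 0
  0×2 = 0 → write 0
  1×2 = 2 → write 0 carry 1
  remaining carry: 1

0b1000110111101111000010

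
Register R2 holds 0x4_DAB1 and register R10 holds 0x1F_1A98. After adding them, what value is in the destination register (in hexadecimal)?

Add column by column in base 16, right to left:
  1+8 = 9
  B+9 = 4 carry 1
  A+A+1 = 5 carry 1
  D+1+1 = F
  4+F = 3 carry 1
  0+1+1 = 2

0x23F549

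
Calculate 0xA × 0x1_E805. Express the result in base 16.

Multiply each base-16 digit by 10, carrying:
  5×10 = 50 → write 2 carry 3
  0×10+3 = 3 → write 3
  8×10 = 80 → write 0 carry 5
  E×10+5 = 145 → write 1 carry 9
  1×10+9 = 19 → write 3 carry 1
  remaining carry: 1

0x131032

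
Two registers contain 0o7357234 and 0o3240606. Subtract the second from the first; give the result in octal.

Subtract column by column in base 8:
  4-6 → 6 (borrow)
  3-0-1 → 2
  2-6 → 4 (borrow)
  7-0-1 → 6
  5-4 → 1
  3-2 → 1
  7-3 → 4

0o4116426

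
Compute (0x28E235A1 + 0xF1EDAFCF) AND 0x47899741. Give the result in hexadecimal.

0x2898540

Add column by column in base 16, right to left:
  1+F = 0 carry 1
  A+C+1 = 7 carry 1
  5+F+1 = 5 carry 1
  3+A+1 = E
  2+D = F
  E+E = C carry 1
  8+1+1 = A
  2+F = 1 carry 1
  final carry 1
Sum = 0x11ACFE570; now AND with 0x47899741:
  1&0=0, 1&4=0, A&7=2, C&8=8, F&9=9, E&9=8, 5&7=5, 7&4=4, 0&1=0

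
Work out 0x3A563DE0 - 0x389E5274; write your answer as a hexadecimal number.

0x1B7EB6C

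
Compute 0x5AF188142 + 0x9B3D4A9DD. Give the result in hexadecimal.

Add column by column in base 16, right to left:
  2+D = F
  4+D = 1 carry 1
  1+9+1 = B
  8+A = 2 carry 1
  8+4+1 = D
  1+D = E
  F+3 = 2 carry 1
  A+B+1 = 6 carry 1
  5+9+1 = F

0xF62ED2B1F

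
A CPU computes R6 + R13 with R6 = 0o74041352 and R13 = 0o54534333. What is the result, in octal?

Add column by column in base 8, right to left:
  2+3 = 5
  5+3 = 0 carry 1
  3+3+1 = 7
  1+4 = 5
  4+3 = 7
  0+5 = 5
  4+4 = 0 carry 1
  7+5+1 = 5 carry 1
  final carry 1

0o150575705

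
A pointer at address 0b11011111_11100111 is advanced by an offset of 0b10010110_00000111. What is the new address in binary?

Add column by column in base 2, right to left:
  1+1 = 0 carry 1
  1+1+1 = 1 carry 1
  1+1+1 = 1 carry 1
  0+0+1 = 1
  0+0 = 0
  1+0 = 1
  1+0 = 1
  1+0 = 1
  1+0 = 1
  1+1 = 0 carry 1
  1+1+1 = 1 carry 1
  1+0+1 = 0 carry 1
  1+1+1 = 1 carry 1
  0+0+1 = 1
  1+0 = 1
  1+1 = 0 carry 1
  final carry 1

0b10111010111101110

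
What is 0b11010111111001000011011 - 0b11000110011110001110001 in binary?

0b10001011010110101010

Subtract column by column in base 2:
  1-1 → 0
  1-0 → 1
  0-0 → 0
  1-0 → 1
  1-1 → 0
  0-1 → 1 (borrow)
  0-1-1 → 0 (borrow)
  0-0-1 → 1 (borrow)
  0-0-1 → 1 (borrow)
  1-0-1 → 0
  0-1 → 1 (borrow)
  0-1-1 → 0 (borrow)
  1-1-1 → 1 (borrow)
  1-1-1 → 1 (borrow)
  1-0-1 → 0
  1-0 → 1
  1-1 → 0
  1-1 → 0
  0-0 → 0
  1-0 → 1
  0-0 → 0
  1-1 → 0
  1-1 → 0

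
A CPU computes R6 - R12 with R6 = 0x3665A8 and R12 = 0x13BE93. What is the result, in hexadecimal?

0x22A715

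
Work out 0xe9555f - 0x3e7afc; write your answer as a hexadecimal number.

0xaada63

Subtract column by column in base 16:
  f-c → 3
  5-f → 6 (borrow)
  5-a-1 → a (borrow)
  5-7-1 → d (borrow)
  9-e-1 → a (borrow)
  e-3-1 → a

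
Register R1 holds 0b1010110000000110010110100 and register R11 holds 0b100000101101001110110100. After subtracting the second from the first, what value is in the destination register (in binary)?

Subtract column by column in base 2:
  0-0 → 0
  0-0 → 0
  1-1 → 0
  0-0 → 0
  1-1 → 0
  1-1 → 0
  0-0 → 0
  1-1 → 0
  0-1 → 1 (borrow)
  0-1-1 → 0 (borrow)
  1-0-1 → 0
  1-0 → 1
  0-1 → 1 (borrow)
  0-0-1 → 1 (borrow)
  0-1-1 → 0 (borrow)
  0-1-1 → 0 (borrow)
  0-0-1 → 1 (borrow)
  0-1-1 → 0 (borrow)
  0-0-1 → 1 (borrow)
  1-0-1 → 0
  1-0 → 1
  0-0 → 0
  1-0 → 1
  0-1 → 1 (borrow)
  1-0-1 → 0

0b110101010011100100000000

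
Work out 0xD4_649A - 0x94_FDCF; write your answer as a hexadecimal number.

0x3F66CB

Subtract column by column in base 16:
  A-F → B (borrow)
  9-C-1 → C (borrow)
  4-D-1 → 6 (borrow)
  6-F-1 → 6 (borrow)
  4-4-1 → F (borrow)
  D-9-1 → 3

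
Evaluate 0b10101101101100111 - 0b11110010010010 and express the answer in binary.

0b10001111011010101

Subtract column by column in base 2:
  1-0 → 1
  1-1 → 0
  1-0 → 1
  0-0 → 0
  0-1 → 1 (borrow)
  1-0-1 → 0
  1-0 → 1
  0-1 → 1 (borrow)
  1-0-1 → 0
  1-0 → 1
  0-1 → 1 (borrow)
  1-1-1 → 1 (borrow)
  1-1-1 → 1 (borrow)
  0-1-1 → 0 (borrow)
  1-0-1 → 0
  0-0 → 0
  1-0 → 1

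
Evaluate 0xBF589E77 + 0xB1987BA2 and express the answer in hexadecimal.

Add column by column in base 16, right to left:
  7+2 = 9
  7+A = 1 carry 1
  E+B+1 = A carry 1
  9+7+1 = 1 carry 1
  8+8+1 = 1 carry 1
  5+9+1 = F
  F+1 = 0 carry 1
  B+B+1 = 7 carry 1
  final carry 1

0x170F11A19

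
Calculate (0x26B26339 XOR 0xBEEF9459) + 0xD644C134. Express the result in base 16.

First 0x26B26339 XOR 0xBEEF9459 = 0x985DF760.
Add column by column in base 16, right to left:
  0+4 = 4
  6+3 = 9
  7+1 = 8
  F+C = B carry 1
  D+4+1 = 2 carry 1
  5+4+1 = A
  8+6 = E
  9+D = 6 carry 1
  final carry 1

0x16EA2B894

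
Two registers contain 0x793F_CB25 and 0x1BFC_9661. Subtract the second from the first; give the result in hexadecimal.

Subtract column by column in base 16:
  5-1 → 4
  2-6 → C (borrow)
  B-6-1 → 4
  C-9 → 3
  F-C → 3
  3-F → 4 (borrow)
  9-B-1 → D (borrow)
  7-1-1 → 5

0x5D4334C4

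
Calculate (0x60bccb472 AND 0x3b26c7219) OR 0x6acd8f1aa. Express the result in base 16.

0x6aedcf1ba

0x60bccb472 AND 0x3b26c7219 = 0x2024c3010.
Then OR with 0x6acd8f1aa.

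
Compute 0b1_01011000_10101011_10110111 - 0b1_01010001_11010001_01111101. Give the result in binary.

Subtract column by column in base 2:
  1-1 → 0
  1-0 → 1
  1-1 → 0
  0-1 → 1 (borrow)
  1-1-1 → 1 (borrow)
  1-1-1 → 1 (borrow)
  0-1-1 → 0 (borrow)
  1-0-1 → 0
  1-1 → 0
  1-0 → 1
  0-0 → 0
  1-0 → 1
  0-1 → 1 (borrow)
  1-0-1 → 0
  0-1 → 1 (borrow)
  1-1-1 → 1 (borrow)
  0-1-1 → 0 (borrow)
  0-0-1 → 1 (borrow)
  0-0-1 → 1 (borrow)
  1-0-1 → 0
  1-1 → 0
  0-0 → 0
  1-1 → 0
  0-0 → 0
  1-1 → 0

0b1101101101000111010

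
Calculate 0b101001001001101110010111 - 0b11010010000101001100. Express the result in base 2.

0b100101110111101001001011

Subtract column by column in base 2:
  1-0 → 1
  1-0 → 1
  1-1 → 0
  0-1 → 1 (borrow)
  1-0-1 → 0
  0-0 → 0
  0-1 → 1 (borrow)
  1-0-1 → 0
  1-1 → 0
  1-0 → 1
  0-0 → 0
  1-0 → 1
  1-0 → 1
  0-1 → 1 (borrow)
  0-0-1 → 1 (borrow)
  1-0-1 → 0
  0-1 → 1 (borrow)
  0-0-1 → 1 (borrow)
  1-1-1 → 1 (borrow)
  0-1-1 → 0 (borrow)
  0-0-1 → 1 (borrow)
  1-0-1 → 0
  0-0 → 0
  1-0 → 1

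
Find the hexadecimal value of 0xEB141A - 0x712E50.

0x79E5CA

Subtract column by column in base 16:
  A-0 → A
  1-5 → C (borrow)
  4-E-1 → 5 (borrow)
  1-2-1 → E (borrow)
  B-1-1 → 9
  E-7 → 7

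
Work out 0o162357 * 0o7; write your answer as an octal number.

Multiply each base-8 digit by 7, carrying:
  7×7 = 49 → write 1 carry 6
  5×7+6 = 41 → write 1 carry 5
  3×7+5 = 26 → write 2 carry 3
  2×7+3 = 17 → write 1 carry 2
  6×7+2 = 44 → write 4 carry 5
  1×7+5 = 12 → write 4 carry 1
  remaining carry: 1

0o1441211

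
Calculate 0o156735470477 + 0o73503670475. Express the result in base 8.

Add column by column in base 8, right to left:
  7+5 = 4 carry 1
  7+7+1 = 7 carry 1
  4+4+1 = 1 carry 1
  0+0+1 = 1
  7+7 = 6 carry 1
  4+6+1 = 3 carry 1
  5+3+1 = 1 carry 1
  3+0+1 = 4
  7+5 = 4 carry 1
  6+3+1 = 2 carry 1
  5+7+1 = 5 carry 1
  1+0+1 = 2

0o252441361174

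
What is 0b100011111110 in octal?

0o4376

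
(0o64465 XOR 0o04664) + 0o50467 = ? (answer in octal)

0o130670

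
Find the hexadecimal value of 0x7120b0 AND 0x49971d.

0x410010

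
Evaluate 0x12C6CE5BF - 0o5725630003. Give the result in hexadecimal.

0o5725630003 = 0x2F573003 in hexadecimal.
Subtract column by column in base 16:
  F-3 → C
  B-0 → B
  5-0 → 5
  E-3 → B
  C-7 → 5
  6-5 → 1
  C-F → D (borrow)
  2-2-1 → F (borrow)
  1-0-1 → 0

0xFD15B5BC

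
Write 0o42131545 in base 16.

0x88b365

Each octal digit is 3 bits: 4=100 2=010 1=001 3=011 1=001 5=101 4=100 5=101.
Group the bits into nibbles: 1000 1000 1011 0011 0110 0101 → 88b365.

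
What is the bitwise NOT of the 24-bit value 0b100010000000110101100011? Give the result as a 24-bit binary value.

0b011101111111001010011100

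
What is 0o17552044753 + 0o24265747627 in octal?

Add column by column in base 8, right to left:
  3+7 = 2 carry 1
  5+2+1 = 0 carry 1
  7+6+1 = 6 carry 1
  4+7+1 = 4 carry 1
  4+4+1 = 1 carry 1
  0+7+1 = 0 carry 1
  2+5+1 = 0 carry 1
  5+6+1 = 4 carry 1
  5+2+1 = 0 carry 1
  7+4+1 = 4 carry 1
  1+2+1 = 4

0o44040014602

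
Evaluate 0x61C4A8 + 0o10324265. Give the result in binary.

0x61C4A8 = 0b11000011100010010101000 in binary.
0o10324265 = 0b1000011010100010110101 in binary.
Add column by column in base 2, right to left:
  0+1 = 1
  0+0 = 0
  0+1 = 1
  1+0 = 1
  0+1 = 1
  1+1 = 0 carry 1
  0+0+1 = 1
  1+1 = 0 carry 1
  0+0+1 = 1
  0+0 = 0
  1+0 = 1
  0+1 = 1
  0+0 = 0
  0+1 = 1
  1+0 = 1
  1+1 = 0 carry 1
  1+1+1 = 1 carry 1
  0+0+1 = 1
  0+0 = 0
  0+0 = 0
  0+0 = 0
  1+1 = 0 carry 1
  1+0+1 = 0 carry 1
  final carry 1

0b100000110110110101011101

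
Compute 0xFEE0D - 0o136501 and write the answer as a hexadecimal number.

0xF30CC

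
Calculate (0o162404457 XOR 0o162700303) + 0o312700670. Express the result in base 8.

0o313205644

First 0o162404457 XOR 0o162700303 = 0o000304754.
Add column by column in base 8, right to left:
  4+0 = 4
  5+7 = 4 carry 1
  7+6+1 = 6 carry 1
  4+0+1 = 5
  0+0 = 0
  3+7 = 2 carry 1
  0+2+1 = 3
  0+1 = 1
  0+3 = 3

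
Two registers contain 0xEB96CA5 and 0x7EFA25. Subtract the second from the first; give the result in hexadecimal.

0xE3A7280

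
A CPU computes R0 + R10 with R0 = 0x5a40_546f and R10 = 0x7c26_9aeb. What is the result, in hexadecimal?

Add column by column in base 16, right to left:
  f+b = a carry 1
  6+e+1 = 5 carry 1
  4+a+1 = f
  5+9 = e
  0+6 = 6
  4+2 = 6
  a+c = 6 carry 1
  5+7+1 = d

0xd666ef5a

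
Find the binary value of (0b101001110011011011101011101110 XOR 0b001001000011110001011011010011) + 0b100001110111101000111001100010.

0b1000010101000010011101010011111

First 0b101001110011011011101011101110 XOR 0b001001000011110001011011010011 = 0b100000110000101010110000111101.
Add column by column in base 2, right to left:
  1+0 = 1
  0+1 = 1
  1+0 = 1
  1+0 = 1
  1+0 = 1
  1+1 = 0 carry 1
  0+1+1 = 0 carry 1
  0+0+1 = 1
  0+0 = 0
  0+1 = 1
  1+1 = 0 carry 1
  1+1+1 = 1 carry 1
  0+0+1 = 1
  1+0 = 1
  0+0 = 0
  1+1 = 0 carry 1
  0+0+1 = 1
  1+1 = 0 carry 1
  0+1+1 = 0 carry 1
  0+1+1 = 0 carry 1
  0+1+1 = 0 carry 1
  0+0+1 = 1
  1+1 = 0 carry 1
  1+1+1 = 1 carry 1
  0+1+1 = 0 carry 1
  0+0+1 = 1
  0+0 = 0
  0+0 = 0
  0+0 = 0
  1+1 = 0 carry 1
  final carry 1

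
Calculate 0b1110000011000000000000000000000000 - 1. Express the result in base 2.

The trailing 24 digits are 0, so subtracting 1 borrows through: they become 1 and the next digit up decrements.

0b1110000010111111111111111111111111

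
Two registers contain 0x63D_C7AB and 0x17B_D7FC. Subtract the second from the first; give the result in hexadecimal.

Subtract column by column in base 16:
  B-C → F (borrow)
  A-F-1 → A (borrow)
  7-7-1 → F (borrow)
  C-D-1 → E (borrow)
  D-B-1 → 1
  3-7 → C (borrow)
  6-1-1 → 4

0x4C1EFAF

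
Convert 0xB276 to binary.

0b1011001001110110

Expand each hex digit to 4 bits: B=1011 2=0010 7=0111 6=0110.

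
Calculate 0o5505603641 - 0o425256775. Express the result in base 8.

0o5060324644

Subtract column by column in base 8:
  1-5 → 4 (borrow)
  4-7-1 → 4 (borrow)
  6-7-1 → 6 (borrow)
  3-6-1 → 4 (borrow)
  0-5-1 → 2 (borrow)
  6-2-1 → 3
  5-5 → 0
  0-2 → 6 (borrow)
  5-4-1 → 0
  5-0 → 5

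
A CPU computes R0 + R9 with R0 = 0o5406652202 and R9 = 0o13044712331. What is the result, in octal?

0o20453564533

Add column by column in base 8, right to left:
  2+1 = 3
  0+3 = 3
  2+3 = 5
  2+2 = 4
  5+1 = 6
  6+7 = 5 carry 1
  6+4+1 = 3 carry 1
  0+4+1 = 5
  4+0 = 4
  5+3 = 0 carry 1
  0+1+1 = 2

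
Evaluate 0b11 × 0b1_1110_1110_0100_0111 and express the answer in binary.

Multiply each base-2 digit by 3, carrying:
  1×3 = 3 → write 1 carry 1
  1×3+1 = 4 → write 0 carry 2
  1×3+2 = 5 → write 1 carry 2
  0×3+2 = 2 → write 0 carry 1
  0×3+1 = 1 → write 1
  0×3 = 0 → write 0
  1×3 = 3 → write 1 carry 1
  0×3+1 = 1 → write 1
  0×3 = 0 → write 0
  1×3 = 3 → write 1 carry 1
  1×3+1 = 4 → write 0 carry 2
  1×3+2 = 5 → write 1 carry 2
  0×3+2 = 2 → write 0 carry 1
  1×3+1 = 4 → write 0 carry 2
  1×3+2 = 5 → write 1 carry 2
  1×3+2 = 5 → write 1 carry 2
  1×3+2 = 5 → write 1 carry 2
  remaining carry: 10

0b1011100101011010101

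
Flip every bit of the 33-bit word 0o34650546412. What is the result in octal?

0o43127231365

Each oct digit d becomes 7−d:
  3→4, 4→3, 6→1, 5→2, 0→7, 5→2, 4→3, 6→1, 4→3, 1→6, 2→5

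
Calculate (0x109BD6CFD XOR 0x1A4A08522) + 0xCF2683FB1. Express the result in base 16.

0xD9F862990

First 0x109BD6CFD XOR 0x1A4A08522 = 0x0AD1DE9DF.
Add column by column in base 16, right to left:
  F+1 = 0 carry 1
  D+B+1 = 9 carry 1
  9+F+1 = 9 carry 1
  E+3+1 = 2 carry 1
  D+8+1 = 6 carry 1
  1+6+1 = 8
  D+2 = F
  A+F = 9 carry 1
  0+C+1 = D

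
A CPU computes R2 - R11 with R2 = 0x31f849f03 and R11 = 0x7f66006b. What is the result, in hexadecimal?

Subtract column by column in base 16:
  3-b → 8 (borrow)
  0-6-1 → 9 (borrow)
  f-0-1 → e
  9-0 → 9
  4-6 → e (borrow)
  8-6-1 → 1
  f-f → 0
  1-7 → a (borrow)
  3-0-1 → 2

0x2a01e9e98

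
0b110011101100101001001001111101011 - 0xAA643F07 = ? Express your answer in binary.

0b11110011001100000101010011100100

0xAA643F07 = 0b10101010011001000011111100000111 in binary.
Subtract column by column in base 2:
  1-1 → 0
  1-1 → 0
  0-1 → 1 (borrow)
  1-0-1 → 0
  0-0 → 0
  1-0 → 1
  1-0 → 1
  1-0 → 1
  1-1 → 0
  1-1 → 0
  0-1 → 1 (borrow)
  0-1-1 → 0 (borrow)
  1-1-1 → 1 (borrow)
  0-1-1 → 0 (borrow)
  0-0-1 → 1 (borrow)
  1-0-1 → 0
  0-0 → 0
  0-0 → 0
  1-1 → 0
  0-0 → 0
  1-0 → 1
  0-1 → 1 (borrow)
  0-1-1 → 0 (borrow)
  1-0-1 → 0
  1-0 → 1
  0-1 → 1 (borrow)
  1-0-1 → 0
  1-1 → 0
  1-0 → 1
  0-1 → 1 (borrow)
  0-0-1 → 1 (borrow)
  1-1-1 → 1 (borrow)
  1-0-1 → 0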